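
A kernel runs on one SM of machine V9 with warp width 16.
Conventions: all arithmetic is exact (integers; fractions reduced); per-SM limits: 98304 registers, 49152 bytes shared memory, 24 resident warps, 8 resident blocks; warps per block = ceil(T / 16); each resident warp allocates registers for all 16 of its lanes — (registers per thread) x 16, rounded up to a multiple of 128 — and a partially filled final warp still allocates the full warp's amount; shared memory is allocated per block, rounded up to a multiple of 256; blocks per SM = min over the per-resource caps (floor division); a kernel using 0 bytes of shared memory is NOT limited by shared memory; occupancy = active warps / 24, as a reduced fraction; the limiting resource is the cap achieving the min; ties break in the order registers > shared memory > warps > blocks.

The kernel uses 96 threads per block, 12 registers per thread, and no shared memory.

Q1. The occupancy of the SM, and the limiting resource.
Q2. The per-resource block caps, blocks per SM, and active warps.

Answer: occupancy 1, limited by warps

registers: 64 blocks
shared memory: no limit (kernel uses none)
warps: 4 blocks
blocks: 8 blocks

Answer: 4 blocks, 24 active warps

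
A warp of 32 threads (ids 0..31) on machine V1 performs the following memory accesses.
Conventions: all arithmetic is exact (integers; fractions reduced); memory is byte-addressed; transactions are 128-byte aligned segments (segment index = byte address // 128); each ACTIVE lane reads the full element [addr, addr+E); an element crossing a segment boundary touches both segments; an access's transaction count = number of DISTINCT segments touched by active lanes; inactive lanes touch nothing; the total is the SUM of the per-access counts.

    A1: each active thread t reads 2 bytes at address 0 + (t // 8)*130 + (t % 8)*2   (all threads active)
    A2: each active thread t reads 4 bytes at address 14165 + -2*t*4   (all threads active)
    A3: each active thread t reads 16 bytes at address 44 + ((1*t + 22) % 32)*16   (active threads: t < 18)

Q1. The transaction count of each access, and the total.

A1: 4 transactions
A2: 3 transactions
A3: 4 transactions

Answer: 4,3,4; total 11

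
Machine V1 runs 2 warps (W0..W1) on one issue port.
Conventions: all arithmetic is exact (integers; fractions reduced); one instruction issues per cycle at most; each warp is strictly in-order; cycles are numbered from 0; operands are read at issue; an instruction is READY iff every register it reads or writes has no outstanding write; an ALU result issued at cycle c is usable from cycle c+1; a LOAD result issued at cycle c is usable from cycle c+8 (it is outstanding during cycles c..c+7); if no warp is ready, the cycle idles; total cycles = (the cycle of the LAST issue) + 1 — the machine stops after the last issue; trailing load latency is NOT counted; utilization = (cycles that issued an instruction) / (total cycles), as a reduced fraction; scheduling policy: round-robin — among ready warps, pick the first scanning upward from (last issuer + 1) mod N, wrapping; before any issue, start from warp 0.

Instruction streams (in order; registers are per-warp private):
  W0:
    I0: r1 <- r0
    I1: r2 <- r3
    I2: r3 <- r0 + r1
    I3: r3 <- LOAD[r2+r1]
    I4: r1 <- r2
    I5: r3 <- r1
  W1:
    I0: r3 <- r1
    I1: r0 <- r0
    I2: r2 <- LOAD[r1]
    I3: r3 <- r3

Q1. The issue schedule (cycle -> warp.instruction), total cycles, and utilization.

cycle 0: W0.I0
cycle 1: W1.I0
cycle 2: W0.I1
cycle 3: W1.I1
cycle 4: W0.I2
cycle 5: W1.I2
cycle 6: W0.I3
cycle 7: W1.I3
cycle 8: W0.I4
cycle 9: idle
cycle 10: idle
cycle 11: idle
cycle 12: idle
cycle 13: idle
cycle 14: W0.I5

Answer: 15 cycles, utilization 2/3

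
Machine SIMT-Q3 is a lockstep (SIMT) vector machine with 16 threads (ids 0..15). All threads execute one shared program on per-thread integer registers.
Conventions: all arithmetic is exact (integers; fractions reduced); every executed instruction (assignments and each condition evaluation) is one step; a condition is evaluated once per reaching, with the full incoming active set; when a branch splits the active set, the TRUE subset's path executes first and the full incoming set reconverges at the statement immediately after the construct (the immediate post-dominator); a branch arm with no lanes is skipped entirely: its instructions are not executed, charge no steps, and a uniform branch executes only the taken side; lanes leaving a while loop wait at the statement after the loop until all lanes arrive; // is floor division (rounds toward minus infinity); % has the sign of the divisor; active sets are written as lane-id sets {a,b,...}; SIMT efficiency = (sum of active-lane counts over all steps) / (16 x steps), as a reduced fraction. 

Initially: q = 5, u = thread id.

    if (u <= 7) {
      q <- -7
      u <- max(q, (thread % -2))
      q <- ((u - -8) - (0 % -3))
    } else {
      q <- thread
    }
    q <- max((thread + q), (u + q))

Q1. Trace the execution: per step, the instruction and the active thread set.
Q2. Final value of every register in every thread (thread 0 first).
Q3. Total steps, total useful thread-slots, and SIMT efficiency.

step 0: eval (u <= 7)                {0,1,2,3,4,5,6,7,8,9,10,11,12,13,14,15}
step 1: q <- -7                      {0,1,2,3,4,5,6,7}
step 2: u <- max(q, (thread % -2))   {0,1,2,3,4,5,6,7}
step 3: q <- ((u - -8) - (0 % -3))   {0,1,2,3,4,5,6,7}
step 4: q <- thread                  {8,9,10,11,12,13,14,15}
step 5: q <- max((thread + q), (u + q)) {0,1,2,3,4,5,6,7,8,9,10,11,12,13,14,15}

Answer: 6 steps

q: 8,8,10,10,12,12,14,14,16,18,20,22,24,26,28,30
u: 0,-1,0,-1,0,-1,0,-1,8,9,10,11,12,13,14,15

steps = 6; useful = 64; efficiency = 64/96 = 2/3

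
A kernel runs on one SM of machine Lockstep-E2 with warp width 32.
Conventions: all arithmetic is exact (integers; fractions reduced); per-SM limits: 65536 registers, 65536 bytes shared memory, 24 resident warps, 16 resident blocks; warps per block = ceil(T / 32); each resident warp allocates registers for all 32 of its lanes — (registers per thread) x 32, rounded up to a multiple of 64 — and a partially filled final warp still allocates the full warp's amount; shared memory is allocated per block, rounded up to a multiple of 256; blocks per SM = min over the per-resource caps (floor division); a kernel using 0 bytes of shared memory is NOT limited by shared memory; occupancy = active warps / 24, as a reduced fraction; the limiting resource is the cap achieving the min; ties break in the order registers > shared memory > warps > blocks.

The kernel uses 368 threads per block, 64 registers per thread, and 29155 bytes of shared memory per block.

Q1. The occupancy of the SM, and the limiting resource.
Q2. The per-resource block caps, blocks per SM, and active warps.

Answer: occupancy 1, limited by registers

registers: 2 blocks
shared memory: 2 blocks
warps: 2 blocks
blocks: 16 blocks

Answer: 2 blocks, 24 active warps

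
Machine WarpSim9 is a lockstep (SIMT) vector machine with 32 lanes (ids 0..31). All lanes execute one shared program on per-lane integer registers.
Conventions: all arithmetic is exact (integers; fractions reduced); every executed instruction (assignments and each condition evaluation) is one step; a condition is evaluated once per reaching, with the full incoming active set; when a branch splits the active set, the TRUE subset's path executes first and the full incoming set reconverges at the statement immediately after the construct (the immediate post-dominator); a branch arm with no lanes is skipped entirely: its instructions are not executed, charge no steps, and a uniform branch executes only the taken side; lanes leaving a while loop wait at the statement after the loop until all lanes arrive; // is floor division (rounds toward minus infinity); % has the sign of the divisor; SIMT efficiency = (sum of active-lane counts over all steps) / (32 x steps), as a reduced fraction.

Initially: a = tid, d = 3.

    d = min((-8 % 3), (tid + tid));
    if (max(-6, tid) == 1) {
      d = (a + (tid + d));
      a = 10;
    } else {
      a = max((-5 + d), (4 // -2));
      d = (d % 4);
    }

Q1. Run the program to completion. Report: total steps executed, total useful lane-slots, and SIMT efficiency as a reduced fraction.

Answer: 6 steps, 128 useful, 2/3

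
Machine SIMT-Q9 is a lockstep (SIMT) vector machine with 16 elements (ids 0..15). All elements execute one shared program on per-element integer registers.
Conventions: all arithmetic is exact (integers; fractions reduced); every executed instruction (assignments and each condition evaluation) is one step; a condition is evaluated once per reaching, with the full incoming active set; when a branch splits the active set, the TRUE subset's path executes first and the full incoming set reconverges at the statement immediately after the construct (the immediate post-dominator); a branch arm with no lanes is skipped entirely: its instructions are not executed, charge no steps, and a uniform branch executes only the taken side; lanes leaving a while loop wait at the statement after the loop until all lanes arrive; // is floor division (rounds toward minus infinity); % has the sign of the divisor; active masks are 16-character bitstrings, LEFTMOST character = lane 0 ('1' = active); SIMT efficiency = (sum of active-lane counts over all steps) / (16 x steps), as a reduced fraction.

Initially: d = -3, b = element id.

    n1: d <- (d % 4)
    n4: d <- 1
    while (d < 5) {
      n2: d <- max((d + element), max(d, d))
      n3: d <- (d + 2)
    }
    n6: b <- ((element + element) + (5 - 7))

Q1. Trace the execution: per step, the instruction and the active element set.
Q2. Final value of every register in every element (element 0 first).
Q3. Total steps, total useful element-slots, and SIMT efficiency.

step 0: d <- (d % 4)                 1111111111111111
step 1: d <- 1                       1111111111111111
step 2: eval (d < 5)                 1111111111111111
step 3: d <- max((d + element), max(d, d)) 1111111111111111
step 4: d <- (d + 2)                 1111111111111111
step 5: eval (d < 5)                 1111111111111111
step 6: d <- max((d + element), max(d, d)) 1100000000000000
step 7: d <- (d + 2)                 1100000000000000
step 8: eval (d < 5)                 1100000000000000
step 9: b <- ((element + element) + (5 - 7)) 1111111111111111

Answer: 10 steps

d: 5,7,5,6,7,8,9,10,11,12,13,14,15,16,17,18
b: -2,0,2,4,6,8,10,12,14,16,18,20,22,24,26,28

steps = 10; useful = 118; efficiency = 118/160 = 59/80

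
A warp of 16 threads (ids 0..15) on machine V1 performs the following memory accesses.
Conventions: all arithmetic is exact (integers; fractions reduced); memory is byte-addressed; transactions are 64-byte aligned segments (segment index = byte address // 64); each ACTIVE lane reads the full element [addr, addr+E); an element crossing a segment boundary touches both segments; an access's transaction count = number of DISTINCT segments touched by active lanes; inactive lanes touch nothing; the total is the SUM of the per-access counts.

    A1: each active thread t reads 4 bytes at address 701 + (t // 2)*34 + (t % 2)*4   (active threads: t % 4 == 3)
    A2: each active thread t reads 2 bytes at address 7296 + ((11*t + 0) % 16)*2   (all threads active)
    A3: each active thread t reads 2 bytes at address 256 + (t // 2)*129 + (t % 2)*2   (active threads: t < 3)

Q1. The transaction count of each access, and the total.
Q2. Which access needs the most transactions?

A1: 4 transactions
A2: 1 transaction
A3: 2 transactions

Answer: 4,1,2; total 7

Answer: A1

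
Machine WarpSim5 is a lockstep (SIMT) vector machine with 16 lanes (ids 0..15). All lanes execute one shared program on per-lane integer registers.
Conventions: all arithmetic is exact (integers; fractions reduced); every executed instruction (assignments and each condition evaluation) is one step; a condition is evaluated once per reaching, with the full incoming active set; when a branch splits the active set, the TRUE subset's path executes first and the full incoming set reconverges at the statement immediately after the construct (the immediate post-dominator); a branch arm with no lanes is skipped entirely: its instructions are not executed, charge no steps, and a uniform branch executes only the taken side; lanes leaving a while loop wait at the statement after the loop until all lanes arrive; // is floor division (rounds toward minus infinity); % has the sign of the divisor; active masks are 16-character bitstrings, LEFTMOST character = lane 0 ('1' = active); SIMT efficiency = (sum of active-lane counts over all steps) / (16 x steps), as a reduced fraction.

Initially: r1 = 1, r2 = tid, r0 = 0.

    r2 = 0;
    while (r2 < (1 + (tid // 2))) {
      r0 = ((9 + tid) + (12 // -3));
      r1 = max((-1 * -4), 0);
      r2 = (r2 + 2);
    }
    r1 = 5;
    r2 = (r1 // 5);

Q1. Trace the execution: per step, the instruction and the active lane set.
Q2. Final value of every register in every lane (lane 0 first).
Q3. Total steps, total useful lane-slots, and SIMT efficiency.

step 0: r2 <- 0                      1111111111111111
step 1: eval (r2 < (1 + (tid // 2))) 1111111111111111
step 2: r0 <- ((9 + tid) + (12 // -3)) 1111111111111111
step 3: r1 <- max((-1 * -4), 0)      1111111111111111
step 4: r2 <- (r2 + 2)               1111111111111111
step 5: eval (r2 < (1 + (tid // 2))) 1111111111111111
step 6: r0 <- ((9 + tid) + (12 // -3)) 0000111111111111
step 7: r1 <- max((-1 * -4), 0)      0000111111111111
step 8: r2 <- (r2 + 2)               0000111111111111
step 9: eval (r2 < (1 + (tid // 2))) 0000111111111111
step 10: r0 <- ((9 + tid) + (12 // -3)) 0000000011111111
step 11: r1 <- max((-1 * -4), 0)      0000000011111111
step 12: r2 <- (r2 + 2)               0000000011111111
step 13: eval (r2 < (1 + (tid // 2))) 0000000011111111
step 14: r0 <- ((9 + tid) + (12 // -3)) 0000000000001111
step 15: r1 <- max((-1 * -4), 0)      0000000000001111
step 16: r2 <- (r2 + 2)               0000000000001111
step 17: eval (r2 < (1 + (tid // 2))) 0000000000001111
step 18: r1 <- 5                      1111111111111111
step 19: r2 <- (r1 // 5)              1111111111111111

Answer: 20 steps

r1: 5,5,5,5,5,5,5,5,5,5,5,5,5,5,5,5
r2: 1,1,1,1,1,1,1,1,1,1,1,1,1,1,1,1
r0: 5,6,7,8,9,10,11,12,13,14,15,16,17,18,19,20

steps = 20; useful = 224; efficiency = 224/320 = 7/10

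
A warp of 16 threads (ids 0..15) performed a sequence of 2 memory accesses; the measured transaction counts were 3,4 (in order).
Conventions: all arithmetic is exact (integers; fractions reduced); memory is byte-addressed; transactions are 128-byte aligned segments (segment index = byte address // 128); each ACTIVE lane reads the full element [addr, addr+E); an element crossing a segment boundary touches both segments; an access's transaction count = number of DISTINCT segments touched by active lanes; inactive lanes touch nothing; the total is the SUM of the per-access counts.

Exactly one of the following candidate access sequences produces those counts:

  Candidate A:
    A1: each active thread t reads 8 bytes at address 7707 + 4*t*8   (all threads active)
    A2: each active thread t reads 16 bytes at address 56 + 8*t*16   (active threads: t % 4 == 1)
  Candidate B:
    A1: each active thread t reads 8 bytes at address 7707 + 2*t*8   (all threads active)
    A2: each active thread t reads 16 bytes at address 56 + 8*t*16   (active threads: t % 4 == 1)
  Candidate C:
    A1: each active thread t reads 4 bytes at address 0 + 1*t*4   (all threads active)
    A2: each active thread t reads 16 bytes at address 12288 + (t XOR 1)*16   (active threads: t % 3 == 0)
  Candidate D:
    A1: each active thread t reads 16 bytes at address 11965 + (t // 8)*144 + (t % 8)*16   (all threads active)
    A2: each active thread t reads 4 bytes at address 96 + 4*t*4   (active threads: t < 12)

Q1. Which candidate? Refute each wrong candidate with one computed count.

A: A1 gives 5 transactions, not 3
C: A1 gives 1 transaction, not 3
D: A2 gives 3 transactions, not 4
B: all counts match (3,4)

Answer: B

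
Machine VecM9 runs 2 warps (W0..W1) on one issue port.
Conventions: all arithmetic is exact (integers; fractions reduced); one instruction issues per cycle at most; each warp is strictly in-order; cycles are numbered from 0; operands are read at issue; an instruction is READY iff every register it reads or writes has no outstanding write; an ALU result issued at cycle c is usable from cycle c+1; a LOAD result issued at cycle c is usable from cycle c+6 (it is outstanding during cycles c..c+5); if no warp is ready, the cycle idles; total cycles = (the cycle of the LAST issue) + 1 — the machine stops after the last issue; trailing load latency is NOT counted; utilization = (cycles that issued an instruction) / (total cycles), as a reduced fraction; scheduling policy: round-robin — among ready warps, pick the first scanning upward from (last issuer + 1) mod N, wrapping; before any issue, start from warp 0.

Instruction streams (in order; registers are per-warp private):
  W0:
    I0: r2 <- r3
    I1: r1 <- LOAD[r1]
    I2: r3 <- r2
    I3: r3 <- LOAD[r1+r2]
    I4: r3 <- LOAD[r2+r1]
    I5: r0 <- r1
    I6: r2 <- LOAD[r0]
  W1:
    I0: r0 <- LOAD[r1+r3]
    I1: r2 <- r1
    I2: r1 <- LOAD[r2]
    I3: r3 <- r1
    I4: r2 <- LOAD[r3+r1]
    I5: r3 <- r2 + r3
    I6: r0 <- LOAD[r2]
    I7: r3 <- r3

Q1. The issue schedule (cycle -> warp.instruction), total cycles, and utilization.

cycle 0: W0.I0
cycle 1: W1.I0
cycle 2: W0.I1
cycle 3: W1.I1
cycle 4: W0.I2
cycle 5: W1.I2
cycle 6: idle
cycle 7: idle
cycle 8: W0.I3
cycle 9: idle
cycle 10: idle
cycle 11: W1.I3
cycle 12: W1.I4
cycle 13: idle
cycle 14: W0.I4
cycle 15: W0.I5
cycle 16: W0.I6
cycle 17: idle
cycle 18: W1.I5
cycle 19: W1.I6
cycle 20: W1.I7

Answer: 21 cycles, utilization 5/7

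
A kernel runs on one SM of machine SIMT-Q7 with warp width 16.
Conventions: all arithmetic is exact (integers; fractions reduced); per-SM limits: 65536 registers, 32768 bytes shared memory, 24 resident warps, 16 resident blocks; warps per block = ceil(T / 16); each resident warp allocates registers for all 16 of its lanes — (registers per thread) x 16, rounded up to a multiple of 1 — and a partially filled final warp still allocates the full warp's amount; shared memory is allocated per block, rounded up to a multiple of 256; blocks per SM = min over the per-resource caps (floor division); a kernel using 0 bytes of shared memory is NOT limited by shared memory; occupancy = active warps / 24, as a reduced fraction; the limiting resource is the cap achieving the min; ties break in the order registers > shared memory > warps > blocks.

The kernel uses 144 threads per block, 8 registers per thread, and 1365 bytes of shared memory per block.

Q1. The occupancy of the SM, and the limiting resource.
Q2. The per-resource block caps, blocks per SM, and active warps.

Answer: occupancy 3/4, limited by warps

registers: 56 blocks
shared memory: 21 blocks
warps: 2 blocks
blocks: 16 blocks

Answer: 2 blocks, 18 active warps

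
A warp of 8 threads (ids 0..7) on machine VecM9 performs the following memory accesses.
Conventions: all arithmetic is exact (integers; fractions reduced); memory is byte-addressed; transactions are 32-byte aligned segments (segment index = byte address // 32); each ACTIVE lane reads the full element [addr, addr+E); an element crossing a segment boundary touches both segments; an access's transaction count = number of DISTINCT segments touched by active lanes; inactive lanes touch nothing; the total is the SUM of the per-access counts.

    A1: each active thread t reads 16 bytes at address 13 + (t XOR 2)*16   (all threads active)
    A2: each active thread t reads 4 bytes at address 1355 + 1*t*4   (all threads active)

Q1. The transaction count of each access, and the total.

A1: 5 transactions
A2: 2 transactions

Answer: 5,2; total 7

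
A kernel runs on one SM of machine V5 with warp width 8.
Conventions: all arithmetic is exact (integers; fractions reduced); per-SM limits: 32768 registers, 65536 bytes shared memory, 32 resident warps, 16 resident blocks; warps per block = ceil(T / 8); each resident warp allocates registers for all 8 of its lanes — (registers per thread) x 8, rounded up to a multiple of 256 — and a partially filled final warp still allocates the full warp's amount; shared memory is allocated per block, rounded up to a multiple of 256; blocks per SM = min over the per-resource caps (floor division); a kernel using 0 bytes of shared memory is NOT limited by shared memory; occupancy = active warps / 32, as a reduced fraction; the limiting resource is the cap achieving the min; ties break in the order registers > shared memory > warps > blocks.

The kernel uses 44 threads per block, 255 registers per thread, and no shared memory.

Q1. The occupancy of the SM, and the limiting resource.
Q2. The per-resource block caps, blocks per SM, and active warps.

Answer: occupancy 3/8, limited by registers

registers: 2 blocks
shared memory: no limit (kernel uses none)
warps: 5 blocks
blocks: 16 blocks

Answer: 2 blocks, 12 active warps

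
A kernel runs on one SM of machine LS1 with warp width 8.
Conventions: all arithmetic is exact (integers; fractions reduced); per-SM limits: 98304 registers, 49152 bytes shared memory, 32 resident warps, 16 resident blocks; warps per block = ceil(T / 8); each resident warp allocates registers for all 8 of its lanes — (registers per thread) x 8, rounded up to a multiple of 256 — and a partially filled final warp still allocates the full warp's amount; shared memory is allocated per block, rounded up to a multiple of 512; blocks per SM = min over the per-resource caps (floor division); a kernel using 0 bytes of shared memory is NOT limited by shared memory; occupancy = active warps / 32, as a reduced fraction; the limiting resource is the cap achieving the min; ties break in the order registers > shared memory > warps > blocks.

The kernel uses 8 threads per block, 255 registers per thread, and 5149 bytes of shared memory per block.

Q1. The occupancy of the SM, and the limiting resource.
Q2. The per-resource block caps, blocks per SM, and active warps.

Answer: occupancy 1/4, limited by shared memory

registers: 48 blocks
shared memory: 8 blocks
warps: 32 blocks
blocks: 16 blocks

Answer: 8 blocks, 8 active warps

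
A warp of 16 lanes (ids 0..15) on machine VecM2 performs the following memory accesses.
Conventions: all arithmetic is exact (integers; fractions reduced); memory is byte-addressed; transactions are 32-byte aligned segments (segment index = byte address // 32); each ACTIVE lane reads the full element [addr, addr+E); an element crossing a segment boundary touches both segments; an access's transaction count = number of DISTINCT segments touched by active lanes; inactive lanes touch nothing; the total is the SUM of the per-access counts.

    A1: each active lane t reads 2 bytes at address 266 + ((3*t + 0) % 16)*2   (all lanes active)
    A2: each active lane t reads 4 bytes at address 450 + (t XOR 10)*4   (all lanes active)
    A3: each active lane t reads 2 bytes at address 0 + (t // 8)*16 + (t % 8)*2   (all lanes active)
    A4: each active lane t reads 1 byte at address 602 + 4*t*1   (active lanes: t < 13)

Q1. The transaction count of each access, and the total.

A1: 2 transactions
A2: 3 transactions
A3: 1 transaction
A4: 3 transactions

Answer: 2,3,1,3; total 9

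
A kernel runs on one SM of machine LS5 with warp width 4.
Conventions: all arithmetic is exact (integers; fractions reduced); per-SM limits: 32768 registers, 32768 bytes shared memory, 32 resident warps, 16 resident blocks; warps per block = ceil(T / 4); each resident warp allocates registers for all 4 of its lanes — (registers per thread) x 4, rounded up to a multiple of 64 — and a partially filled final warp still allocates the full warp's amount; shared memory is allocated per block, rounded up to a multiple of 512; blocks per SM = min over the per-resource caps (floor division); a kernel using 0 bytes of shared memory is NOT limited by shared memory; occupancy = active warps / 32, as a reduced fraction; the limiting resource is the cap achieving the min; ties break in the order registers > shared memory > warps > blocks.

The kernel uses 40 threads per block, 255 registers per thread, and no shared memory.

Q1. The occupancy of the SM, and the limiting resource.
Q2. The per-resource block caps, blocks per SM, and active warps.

Answer: occupancy 15/16, limited by registers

registers: 3 blocks
shared memory: no limit (kernel uses none)
warps: 3 blocks
blocks: 16 blocks

Answer: 3 blocks, 30 active warps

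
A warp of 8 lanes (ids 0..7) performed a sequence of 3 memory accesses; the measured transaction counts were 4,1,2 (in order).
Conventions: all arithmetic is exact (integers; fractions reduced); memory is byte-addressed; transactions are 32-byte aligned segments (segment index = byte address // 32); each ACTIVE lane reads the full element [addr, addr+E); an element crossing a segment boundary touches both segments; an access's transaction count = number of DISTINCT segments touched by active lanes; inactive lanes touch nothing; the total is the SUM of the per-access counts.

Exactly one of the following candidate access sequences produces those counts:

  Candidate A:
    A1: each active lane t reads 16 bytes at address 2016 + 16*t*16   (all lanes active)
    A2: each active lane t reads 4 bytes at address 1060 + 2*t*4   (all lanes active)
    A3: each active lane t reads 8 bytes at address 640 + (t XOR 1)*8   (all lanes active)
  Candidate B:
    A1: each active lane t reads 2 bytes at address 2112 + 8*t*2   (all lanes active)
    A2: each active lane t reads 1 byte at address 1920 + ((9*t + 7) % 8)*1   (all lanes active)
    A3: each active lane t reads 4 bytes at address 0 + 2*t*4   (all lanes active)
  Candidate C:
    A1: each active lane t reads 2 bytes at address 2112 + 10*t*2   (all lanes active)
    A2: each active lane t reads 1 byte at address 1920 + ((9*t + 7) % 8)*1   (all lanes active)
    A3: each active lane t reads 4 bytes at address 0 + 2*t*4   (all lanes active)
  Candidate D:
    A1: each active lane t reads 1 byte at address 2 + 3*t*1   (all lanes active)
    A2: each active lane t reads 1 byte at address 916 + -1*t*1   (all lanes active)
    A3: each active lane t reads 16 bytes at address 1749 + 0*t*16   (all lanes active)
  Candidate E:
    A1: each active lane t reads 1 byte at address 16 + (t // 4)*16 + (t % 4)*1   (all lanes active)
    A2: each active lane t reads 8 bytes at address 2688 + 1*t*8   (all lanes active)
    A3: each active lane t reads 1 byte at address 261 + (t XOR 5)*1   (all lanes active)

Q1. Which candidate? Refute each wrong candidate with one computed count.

A: A1 gives 8 transactions, not 4
C: A1 gives 5 transactions, not 4
D: A1 gives 1 transaction, not 4
E: A1 gives 2 transactions, not 4
B: all counts match (4,1,2)

Answer: B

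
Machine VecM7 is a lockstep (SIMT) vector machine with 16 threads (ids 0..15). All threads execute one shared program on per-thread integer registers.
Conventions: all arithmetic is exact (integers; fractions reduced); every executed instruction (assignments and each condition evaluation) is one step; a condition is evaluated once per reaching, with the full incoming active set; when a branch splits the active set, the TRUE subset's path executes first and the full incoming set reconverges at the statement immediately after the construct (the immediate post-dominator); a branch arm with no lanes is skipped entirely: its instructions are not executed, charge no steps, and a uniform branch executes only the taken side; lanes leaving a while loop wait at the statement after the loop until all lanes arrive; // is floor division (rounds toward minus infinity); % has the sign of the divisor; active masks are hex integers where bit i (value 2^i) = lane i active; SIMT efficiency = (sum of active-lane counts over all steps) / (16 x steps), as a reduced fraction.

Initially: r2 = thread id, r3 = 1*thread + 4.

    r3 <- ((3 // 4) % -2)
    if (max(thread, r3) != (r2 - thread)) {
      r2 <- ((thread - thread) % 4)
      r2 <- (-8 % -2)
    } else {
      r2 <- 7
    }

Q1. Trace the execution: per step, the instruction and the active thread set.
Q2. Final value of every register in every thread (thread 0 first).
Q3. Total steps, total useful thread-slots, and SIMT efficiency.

step 0: r3 <- ((3 // 4) % -2)        0xffff
step 1: eval (max(thread, r3) != (r2 - thread)) 0xffff
step 2: r2 <- ((thread - thread) % 4) 0xfffe
step 3: r2 <- (-8 % -2)              0xfffe
step 4: r2 <- 7                      0x0001

Answer: 5 steps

r2: 7,0,0,0,0,0,0,0,0,0,0,0,0,0,0,0
r3: 0,0,0,0,0,0,0,0,0,0,0,0,0,0,0,0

steps = 5; useful = 63; efficiency = 63/80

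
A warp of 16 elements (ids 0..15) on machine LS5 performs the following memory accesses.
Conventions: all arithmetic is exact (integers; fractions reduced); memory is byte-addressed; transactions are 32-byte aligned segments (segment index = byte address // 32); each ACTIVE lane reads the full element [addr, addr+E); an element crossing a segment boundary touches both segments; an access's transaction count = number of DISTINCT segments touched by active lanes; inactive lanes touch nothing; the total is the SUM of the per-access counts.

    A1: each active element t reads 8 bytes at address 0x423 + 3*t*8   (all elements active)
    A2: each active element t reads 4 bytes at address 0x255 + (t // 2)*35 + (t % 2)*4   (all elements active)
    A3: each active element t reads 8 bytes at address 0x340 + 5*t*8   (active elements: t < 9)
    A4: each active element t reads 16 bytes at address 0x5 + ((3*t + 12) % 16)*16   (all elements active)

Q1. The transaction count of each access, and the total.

A1: 12 transactions
A2: 9 transactions
A3: 9 transactions
A4: 9 transactions

Answer: 12,9,9,9; total 39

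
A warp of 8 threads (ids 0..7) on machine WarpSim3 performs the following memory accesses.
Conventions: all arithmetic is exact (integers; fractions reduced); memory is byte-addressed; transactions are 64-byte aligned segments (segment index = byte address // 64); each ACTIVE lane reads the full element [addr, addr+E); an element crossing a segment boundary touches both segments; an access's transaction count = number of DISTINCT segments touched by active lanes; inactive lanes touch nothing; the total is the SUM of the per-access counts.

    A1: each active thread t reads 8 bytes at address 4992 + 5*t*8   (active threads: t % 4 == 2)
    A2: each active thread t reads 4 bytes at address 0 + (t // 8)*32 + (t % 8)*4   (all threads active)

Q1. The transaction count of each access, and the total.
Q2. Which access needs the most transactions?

A1: 2 transactions
A2: 1 transaction

Answer: 2,1; total 3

Answer: A1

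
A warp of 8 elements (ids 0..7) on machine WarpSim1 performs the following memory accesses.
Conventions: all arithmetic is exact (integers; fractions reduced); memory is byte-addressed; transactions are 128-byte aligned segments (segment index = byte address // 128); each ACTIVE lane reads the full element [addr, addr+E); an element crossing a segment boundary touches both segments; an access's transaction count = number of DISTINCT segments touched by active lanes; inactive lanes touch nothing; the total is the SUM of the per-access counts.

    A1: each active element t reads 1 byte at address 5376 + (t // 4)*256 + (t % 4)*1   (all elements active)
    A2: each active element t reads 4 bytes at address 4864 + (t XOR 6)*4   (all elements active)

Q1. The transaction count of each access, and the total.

A1: 2 transactions
A2: 1 transaction

Answer: 2,1; total 3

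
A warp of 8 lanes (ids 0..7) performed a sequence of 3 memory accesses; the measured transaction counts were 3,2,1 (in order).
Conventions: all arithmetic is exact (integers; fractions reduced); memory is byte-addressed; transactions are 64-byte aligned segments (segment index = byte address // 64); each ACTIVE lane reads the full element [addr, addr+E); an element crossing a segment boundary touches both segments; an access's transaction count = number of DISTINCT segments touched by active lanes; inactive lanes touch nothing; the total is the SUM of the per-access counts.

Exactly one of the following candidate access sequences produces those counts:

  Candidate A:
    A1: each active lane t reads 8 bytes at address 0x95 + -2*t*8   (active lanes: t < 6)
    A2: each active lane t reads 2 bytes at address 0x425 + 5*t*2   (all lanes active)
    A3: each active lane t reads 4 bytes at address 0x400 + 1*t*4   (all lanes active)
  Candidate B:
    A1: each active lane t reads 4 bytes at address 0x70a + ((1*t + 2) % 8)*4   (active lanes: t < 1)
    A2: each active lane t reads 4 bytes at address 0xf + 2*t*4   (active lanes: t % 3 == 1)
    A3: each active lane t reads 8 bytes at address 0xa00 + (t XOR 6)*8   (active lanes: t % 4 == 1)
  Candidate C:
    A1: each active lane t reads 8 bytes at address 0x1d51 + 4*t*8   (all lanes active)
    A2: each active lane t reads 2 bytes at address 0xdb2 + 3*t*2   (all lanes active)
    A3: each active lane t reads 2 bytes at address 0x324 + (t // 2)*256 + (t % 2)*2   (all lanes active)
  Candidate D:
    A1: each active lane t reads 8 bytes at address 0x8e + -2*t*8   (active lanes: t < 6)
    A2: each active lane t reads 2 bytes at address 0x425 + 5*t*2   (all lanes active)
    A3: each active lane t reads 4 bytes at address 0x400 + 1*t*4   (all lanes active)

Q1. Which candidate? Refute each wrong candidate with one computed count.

A: A1 gives 2 transactions, not 3
B: A1 gives 1 transaction, not 3
C: A1 gives 4 transactions, not 3
D: all counts match (3,2,1)

Answer: D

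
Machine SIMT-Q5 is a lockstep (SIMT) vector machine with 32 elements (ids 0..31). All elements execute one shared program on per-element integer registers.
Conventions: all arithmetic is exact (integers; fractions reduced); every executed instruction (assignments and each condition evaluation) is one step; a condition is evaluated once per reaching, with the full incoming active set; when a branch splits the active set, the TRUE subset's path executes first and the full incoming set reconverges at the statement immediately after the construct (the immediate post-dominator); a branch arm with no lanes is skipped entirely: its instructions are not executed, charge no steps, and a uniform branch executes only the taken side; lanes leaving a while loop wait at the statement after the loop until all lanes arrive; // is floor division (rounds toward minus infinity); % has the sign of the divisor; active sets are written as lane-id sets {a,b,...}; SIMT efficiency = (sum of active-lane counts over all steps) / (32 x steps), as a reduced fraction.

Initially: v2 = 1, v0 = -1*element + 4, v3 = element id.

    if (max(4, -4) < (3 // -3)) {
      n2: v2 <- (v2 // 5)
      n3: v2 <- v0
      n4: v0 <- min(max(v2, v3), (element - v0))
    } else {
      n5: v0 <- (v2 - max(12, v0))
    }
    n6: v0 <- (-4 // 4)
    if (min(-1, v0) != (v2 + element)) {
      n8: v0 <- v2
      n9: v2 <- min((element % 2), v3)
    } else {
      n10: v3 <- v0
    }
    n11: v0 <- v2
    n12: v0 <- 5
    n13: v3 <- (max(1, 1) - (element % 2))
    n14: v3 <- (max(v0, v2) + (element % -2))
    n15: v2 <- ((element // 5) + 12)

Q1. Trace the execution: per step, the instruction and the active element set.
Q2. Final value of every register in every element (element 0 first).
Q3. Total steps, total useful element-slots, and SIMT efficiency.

step 0: eval (max(4, -4) < (3 // -3)) {0,1,2,3,4,5,6,7,8,9,10,11,12,13,14,15,16,17,18,19,20,21,22,23,24,25,26,27,28,29,30,31}
step 1: v0 <- (v2 - max(12, v0))     {0,1,2,3,4,5,6,7,8,9,10,11,12,13,14,15,16,17,18,19,20,21,22,23,24,25,26,27,28,29,30,31}
step 2: v0 <- (-4 // 4)              {0,1,2,3,4,5,6,7,8,9,10,11,12,13,14,15,16,17,18,19,20,21,22,23,24,25,26,27,28,29,30,31}
step 3: eval (min(-1, v0) != (v2 + element)) {0,1,2,3,4,5,6,7,8,9,10,11,12,13,14,15,16,17,18,19,20,21,22,23,24,25,26,27,28,29,30,31}
step 4: v0 <- v2                     {0,1,2,3,4,5,6,7,8,9,10,11,12,13,14,15,16,17,18,19,20,21,22,23,24,25,26,27,28,29,30,31}
step 5: v2 <- min((element % 2), v3) {0,1,2,3,4,5,6,7,8,9,10,11,12,13,14,15,16,17,18,19,20,21,22,23,24,25,26,27,28,29,30,31}
step 6: v0 <- v2                     {0,1,2,3,4,5,6,7,8,9,10,11,12,13,14,15,16,17,18,19,20,21,22,23,24,25,26,27,28,29,30,31}
step 7: v0 <- 5                      {0,1,2,3,4,5,6,7,8,9,10,11,12,13,14,15,16,17,18,19,20,21,22,23,24,25,26,27,28,29,30,31}
step 8: v3 <- (max(1, 1) - (element % 2)) {0,1,2,3,4,5,6,7,8,9,10,11,12,13,14,15,16,17,18,19,20,21,22,23,24,25,26,27,28,29,30,31}
step 9: v3 <- (max(v0, v2) + (element % -2)) {0,1,2,3,4,5,6,7,8,9,10,11,12,13,14,15,16,17,18,19,20,21,22,23,24,25,26,27,28,29,30,31}
step 10: v2 <- ((element // 5) + 12)  {0,1,2,3,4,5,6,7,8,9,10,11,12,13,14,15,16,17,18,19,20,21,22,23,24,25,26,27,28,29,30,31}

Answer: 11 steps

v2: 12,12,12,12,12,13,13,13,13,13,14,14,14,14,14,15,15,15,15,15,16,16,16,16,16,17,17,17,17,17,18,18
v0: 5,5,5,5,5,5,5,5,5,5,5,5,5,5,5,5,5,5,5,5,5,5,5,5,5,5,5,5,5,5,5,5
v3: 5,4,5,4,5,4,5,4,5,4,5,4,5,4,5,4,5,4,5,4,5,4,5,4,5,4,5,4,5,4,5,4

steps = 11; useful = 352; efficiency = 352/352 = 1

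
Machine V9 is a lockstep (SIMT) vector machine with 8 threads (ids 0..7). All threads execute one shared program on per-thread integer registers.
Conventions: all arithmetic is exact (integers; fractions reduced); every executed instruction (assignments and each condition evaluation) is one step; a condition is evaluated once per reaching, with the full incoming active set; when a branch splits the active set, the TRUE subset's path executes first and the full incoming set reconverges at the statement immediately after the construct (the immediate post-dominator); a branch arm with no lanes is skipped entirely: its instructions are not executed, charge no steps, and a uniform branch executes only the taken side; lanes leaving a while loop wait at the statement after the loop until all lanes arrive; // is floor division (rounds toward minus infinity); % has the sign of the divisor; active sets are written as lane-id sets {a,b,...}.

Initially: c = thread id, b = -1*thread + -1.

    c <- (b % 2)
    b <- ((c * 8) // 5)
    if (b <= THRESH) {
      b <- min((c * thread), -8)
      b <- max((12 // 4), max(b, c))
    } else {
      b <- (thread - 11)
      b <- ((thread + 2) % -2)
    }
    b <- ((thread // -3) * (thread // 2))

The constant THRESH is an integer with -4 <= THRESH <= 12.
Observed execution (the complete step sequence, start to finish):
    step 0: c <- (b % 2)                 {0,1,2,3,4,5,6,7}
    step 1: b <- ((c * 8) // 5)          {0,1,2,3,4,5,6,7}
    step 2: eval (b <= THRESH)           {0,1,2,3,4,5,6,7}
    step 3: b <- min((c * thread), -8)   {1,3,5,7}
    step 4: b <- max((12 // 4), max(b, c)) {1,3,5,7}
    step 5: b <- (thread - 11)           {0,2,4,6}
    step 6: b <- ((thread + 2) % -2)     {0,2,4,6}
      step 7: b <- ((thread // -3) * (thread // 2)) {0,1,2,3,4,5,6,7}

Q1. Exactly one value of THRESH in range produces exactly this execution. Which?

Answer: THRESH = 0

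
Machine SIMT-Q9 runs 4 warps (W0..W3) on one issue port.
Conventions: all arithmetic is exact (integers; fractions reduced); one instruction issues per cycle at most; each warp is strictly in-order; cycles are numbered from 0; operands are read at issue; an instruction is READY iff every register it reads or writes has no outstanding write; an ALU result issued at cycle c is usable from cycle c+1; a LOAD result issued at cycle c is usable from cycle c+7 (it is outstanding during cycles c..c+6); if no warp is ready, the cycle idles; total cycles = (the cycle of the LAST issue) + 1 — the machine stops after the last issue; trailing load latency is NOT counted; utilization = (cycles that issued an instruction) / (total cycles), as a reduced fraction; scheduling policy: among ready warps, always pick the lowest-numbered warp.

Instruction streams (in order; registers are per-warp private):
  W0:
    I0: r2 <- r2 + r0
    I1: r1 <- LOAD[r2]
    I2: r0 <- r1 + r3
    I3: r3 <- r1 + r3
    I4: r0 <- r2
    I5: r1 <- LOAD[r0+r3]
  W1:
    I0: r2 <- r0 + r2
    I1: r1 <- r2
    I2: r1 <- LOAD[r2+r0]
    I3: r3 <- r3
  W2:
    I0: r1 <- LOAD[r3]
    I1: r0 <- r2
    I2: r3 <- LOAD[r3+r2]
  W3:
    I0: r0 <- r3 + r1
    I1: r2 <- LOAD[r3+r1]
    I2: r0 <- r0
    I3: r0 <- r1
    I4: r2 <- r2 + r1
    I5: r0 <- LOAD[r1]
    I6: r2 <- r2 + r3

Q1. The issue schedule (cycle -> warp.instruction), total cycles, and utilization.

cycle 0: W0.I0
cycle 1: W0.I1
cycle 2: W1.I0
cycle 3: W1.I1
cycle 4: W1.I2
cycle 5: W1.I3
cycle 6: W2.I0
cycle 7: W2.I1
cycle 8: W0.I2
cycle 9: W0.I3
cycle 10: W0.I4
cycle 11: W0.I5
cycle 12: W2.I2
cycle 13: W3.I0
cycle 14: W3.I1
cycle 15: W3.I2
cycle 16: W3.I3
cycle 17: idle
cycle 18: idle
cycle 19: idle
cycle 20: idle
cycle 21: W3.I4
cycle 22: W3.I5
cycle 23: W3.I6

Answer: 24 cycles, utilization 5/6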